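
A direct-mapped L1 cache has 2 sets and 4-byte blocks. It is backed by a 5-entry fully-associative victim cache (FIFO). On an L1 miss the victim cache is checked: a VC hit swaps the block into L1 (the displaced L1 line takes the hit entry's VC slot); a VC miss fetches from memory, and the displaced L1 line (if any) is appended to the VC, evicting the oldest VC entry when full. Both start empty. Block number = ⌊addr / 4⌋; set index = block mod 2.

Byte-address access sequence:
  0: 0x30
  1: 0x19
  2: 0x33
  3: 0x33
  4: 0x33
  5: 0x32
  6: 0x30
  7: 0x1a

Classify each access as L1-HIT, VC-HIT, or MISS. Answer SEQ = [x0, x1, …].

SEQ = [MISS, MISS, VC-HIT, L1-HIT, L1-HIT, L1-HIT, L1-HIT, VC-HIT]

0: 0x30 (blk 12, set 0) → MISS  vc=[]
1: 0x19 (blk 6, set 0) → MISS  vc=[12]
2: 0x33 (blk 12, set 0) → VC-HIT  vc=[6]
3: 0x33 (blk 12, set 0) → L1-HIT  vc=[6]
4: 0x33 (blk 12, set 0) → L1-HIT  vc=[6]
5: 0x32 (blk 12, set 0) → L1-HIT  vc=[6]
6: 0x30 (blk 12, set 0) → L1-HIT  vc=[6]
7: 0x1a (blk 6, set 0) → VC-HIT  vc=[12]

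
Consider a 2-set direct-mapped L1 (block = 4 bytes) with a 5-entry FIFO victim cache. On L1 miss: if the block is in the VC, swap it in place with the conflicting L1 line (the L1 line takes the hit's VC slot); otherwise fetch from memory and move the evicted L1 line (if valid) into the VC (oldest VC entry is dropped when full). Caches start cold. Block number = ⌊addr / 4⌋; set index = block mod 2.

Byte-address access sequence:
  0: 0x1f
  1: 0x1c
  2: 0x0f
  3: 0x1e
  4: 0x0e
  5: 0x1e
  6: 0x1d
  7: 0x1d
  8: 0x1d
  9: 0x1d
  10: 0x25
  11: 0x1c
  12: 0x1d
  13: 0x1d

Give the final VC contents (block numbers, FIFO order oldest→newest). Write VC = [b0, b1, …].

VC = [3, 9]

#0 0x1f→b7/s1 MISS; vc=[]
#1 0x1c→b7/s1 L1-HIT; vc=[]
#2 0xf→b3/s1 MISS; vc=[7]
#3 0x1e→b7/s1 VC-HIT; vc=[3]
#4 0xe→b3/s1 VC-HIT; vc=[7]
#5 0x1e→b7/s1 VC-HIT; vc=[3]
#6 0x1d→b7/s1 L1-HIT; vc=[3]
#7 0x1d→b7/s1 L1-HIT; vc=[3]
#8 0x1d→b7/s1 L1-HIT; vc=[3]
#9 0x1d→b7/s1 L1-HIT; vc=[3]
#10 0x25→b9/s1 MISS; vc=[3,7]
#11 0x1c→b7/s1 VC-HIT; vc=[3,9]
#12 0x1d→b7/s1 L1-HIT; vc=[3,9]
#13 0x1d→b7/s1 L1-HIT; vc=[3,9]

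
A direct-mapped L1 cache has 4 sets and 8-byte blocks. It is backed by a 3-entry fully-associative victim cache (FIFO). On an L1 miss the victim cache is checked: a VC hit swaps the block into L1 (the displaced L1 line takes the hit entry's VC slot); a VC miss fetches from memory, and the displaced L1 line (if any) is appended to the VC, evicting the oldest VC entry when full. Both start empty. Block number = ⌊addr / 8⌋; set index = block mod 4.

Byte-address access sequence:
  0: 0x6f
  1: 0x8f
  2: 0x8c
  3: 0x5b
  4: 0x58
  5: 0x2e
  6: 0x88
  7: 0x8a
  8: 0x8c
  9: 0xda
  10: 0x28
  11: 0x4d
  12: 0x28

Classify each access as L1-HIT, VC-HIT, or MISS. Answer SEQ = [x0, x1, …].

0: 0x6f (blk 13, set 1) → MISS  vc=[]
1: 0x8f (blk 17, set 1) → MISS  vc=[13]
2: 0x8c (blk 17, set 1) → L1-HIT  vc=[13]
3: 0x5b (blk 11, set 3) → MISS  vc=[13]
4: 0x58 (blk 11, set 3) → L1-HIT  vc=[13]
5: 0x2e (blk 5, set 1) → MISS  vc=[13, 17]
6: 0x88 (blk 17, set 1) → VC-HIT  vc=[13, 5]
7: 0x8a (blk 17, set 1) → L1-HIT  vc=[13, 5]
8: 0x8c (blk 17, set 1) → L1-HIT  vc=[13, 5]
9: 0xda (blk 27, set 3) → MISS  vc=[13, 5, 11]
10: 0x28 (blk 5, set 1) → VC-HIT  vc=[13, 17, 11]
11: 0x4d (blk 9, set 1) → MISS  vc=[17, 11, 5]
12: 0x28 (blk 5, set 1) → VC-HIT  vc=[17, 11, 9]

SEQ = [MISS, MISS, L1-HIT, MISS, L1-HIT, MISS, VC-HIT, L1-HIT, L1-HIT, MISS, VC-HIT, MISS, VC-HIT]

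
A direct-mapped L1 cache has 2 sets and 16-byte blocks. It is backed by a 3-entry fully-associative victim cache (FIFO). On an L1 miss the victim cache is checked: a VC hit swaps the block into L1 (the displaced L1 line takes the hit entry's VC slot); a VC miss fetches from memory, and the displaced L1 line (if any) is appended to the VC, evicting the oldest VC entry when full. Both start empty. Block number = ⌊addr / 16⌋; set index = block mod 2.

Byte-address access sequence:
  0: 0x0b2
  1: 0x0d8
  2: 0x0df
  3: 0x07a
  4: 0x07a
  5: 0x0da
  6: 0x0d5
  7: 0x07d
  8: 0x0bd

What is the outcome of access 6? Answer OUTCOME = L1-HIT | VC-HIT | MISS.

OUTCOME = L1-HIT

  [0] addr=0xb2 blk=11 s=1: MISS | VC []
  [1] addr=0xd8 blk=13 s=1: MISS | VC [11]
  [2] addr=0xdf blk=13 s=1: L1-HIT | VC [11]
  [3] addr=0x7a blk=7 s=1: MISS | VC [11, 13]
  [4] addr=0x7a blk=7 s=1: L1-HIT | VC [11, 13]
  [5] addr=0xda blk=13 s=1: VC-HIT | VC [11, 7]
  [6] addr=0xd5 blk=13 s=1: L1-HIT | VC [11, 7]
  [7] addr=0x7d blk=7 s=1: VC-HIT | VC [11, 13]
  [8] addr=0xbd blk=11 s=1: VC-HIT | VC [7, 13]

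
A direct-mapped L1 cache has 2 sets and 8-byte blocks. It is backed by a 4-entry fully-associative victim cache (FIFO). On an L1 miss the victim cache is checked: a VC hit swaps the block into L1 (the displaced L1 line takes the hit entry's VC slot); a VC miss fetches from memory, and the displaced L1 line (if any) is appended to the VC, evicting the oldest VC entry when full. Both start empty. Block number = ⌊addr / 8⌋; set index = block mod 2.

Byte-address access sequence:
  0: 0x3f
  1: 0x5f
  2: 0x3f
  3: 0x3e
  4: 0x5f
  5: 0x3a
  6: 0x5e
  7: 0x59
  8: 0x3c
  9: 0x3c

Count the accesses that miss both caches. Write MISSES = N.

0: 0x3f (blk 7, set 1) → MISS  vc=[]
1: 0x5f (blk 11, set 1) → MISS  vc=[7]
2: 0x3f (blk 7, set 1) → VC-HIT  vc=[11]
3: 0x3e (blk 7, set 1) → L1-HIT  vc=[11]
4: 0x5f (blk 11, set 1) → VC-HIT  vc=[7]
5: 0x3a (blk 7, set 1) → VC-HIT  vc=[11]
6: 0x5e (blk 11, set 1) → VC-HIT  vc=[7]
7: 0x59 (blk 11, set 1) → L1-HIT  vc=[7]
8: 0x3c (blk 7, set 1) → VC-HIT  vc=[11]
9: 0x3c (blk 7, set 1) → L1-HIT  vc=[11]

MISSES = 2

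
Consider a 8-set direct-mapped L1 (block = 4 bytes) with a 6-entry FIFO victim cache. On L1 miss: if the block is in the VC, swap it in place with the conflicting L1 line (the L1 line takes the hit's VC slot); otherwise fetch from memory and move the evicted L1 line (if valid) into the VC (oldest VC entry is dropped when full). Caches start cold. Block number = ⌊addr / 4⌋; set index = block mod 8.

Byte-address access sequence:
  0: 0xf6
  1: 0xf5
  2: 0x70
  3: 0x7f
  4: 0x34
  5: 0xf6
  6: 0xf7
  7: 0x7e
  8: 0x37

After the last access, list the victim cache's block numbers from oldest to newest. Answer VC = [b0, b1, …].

#0 0xf6→b61/s5 MISS; vc=[]
#1 0xf5→b61/s5 L1-HIT; vc=[]
#2 0x70→b28/s4 MISS; vc=[]
#3 0x7f→b31/s7 MISS; vc=[]
#4 0x34→b13/s5 MISS; vc=[61]
#5 0xf6→b61/s5 VC-HIT; vc=[13]
#6 0xf7→b61/s5 L1-HIT; vc=[13]
#7 0x7e→b31/s7 L1-HIT; vc=[13]
#8 0x37→b13/s5 VC-HIT; vc=[61]

VC = [61]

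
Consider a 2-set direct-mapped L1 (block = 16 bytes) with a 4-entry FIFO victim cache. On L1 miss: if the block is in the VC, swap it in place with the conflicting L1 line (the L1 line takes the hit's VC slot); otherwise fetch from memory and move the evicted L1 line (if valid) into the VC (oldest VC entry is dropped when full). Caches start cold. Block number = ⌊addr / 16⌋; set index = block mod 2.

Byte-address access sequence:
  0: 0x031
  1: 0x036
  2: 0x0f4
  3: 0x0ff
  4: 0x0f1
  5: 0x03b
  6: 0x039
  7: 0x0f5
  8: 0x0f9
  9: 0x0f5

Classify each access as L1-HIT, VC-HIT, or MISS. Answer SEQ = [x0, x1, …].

#0 0x31→b3/s1 MISS; vc=[]
#1 0x36→b3/s1 L1-HIT; vc=[]
#2 0xf4→b15/s1 MISS; vc=[3]
#3 0xff→b15/s1 L1-HIT; vc=[3]
#4 0xf1→b15/s1 L1-HIT; vc=[3]
#5 0x3b→b3/s1 VC-HIT; vc=[15]
#6 0x39→b3/s1 L1-HIT; vc=[15]
#7 0xf5→b15/s1 VC-HIT; vc=[3]
#8 0xf9→b15/s1 L1-HIT; vc=[3]
#9 0xf5→b15/s1 L1-HIT; vc=[3]

SEQ = [MISS, L1-HIT, MISS, L1-HIT, L1-HIT, VC-HIT, L1-HIT, VC-HIT, L1-HIT, L1-HIT]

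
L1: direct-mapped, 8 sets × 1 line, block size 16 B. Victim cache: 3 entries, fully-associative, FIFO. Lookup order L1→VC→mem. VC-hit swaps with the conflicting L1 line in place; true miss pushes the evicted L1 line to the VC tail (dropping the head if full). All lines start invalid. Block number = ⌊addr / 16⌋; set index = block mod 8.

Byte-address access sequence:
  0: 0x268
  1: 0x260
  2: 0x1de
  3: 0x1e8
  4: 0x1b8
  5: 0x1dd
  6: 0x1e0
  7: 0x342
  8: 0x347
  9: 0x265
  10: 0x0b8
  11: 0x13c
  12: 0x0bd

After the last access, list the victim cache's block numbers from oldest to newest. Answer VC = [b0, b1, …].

VC = [30, 27, 19]

  [0] addr=0x268 blk=38 s=6: MISS | VC []
  [1] addr=0x260 blk=38 s=6: L1-HIT | VC []
  [2] addr=0x1de blk=29 s=5: MISS | VC []
  [3] addr=0x1e8 blk=30 s=6: MISS | VC [38]
  [4] addr=0x1b8 blk=27 s=3: MISS | VC [38]
  [5] addr=0x1dd blk=29 s=5: L1-HIT | VC [38]
  [6] addr=0x1e0 blk=30 s=6: L1-HIT | VC [38]
  [7] addr=0x342 blk=52 s=4: MISS | VC [38]
  [8] addr=0x347 blk=52 s=4: L1-HIT | VC [38]
  [9] addr=0x265 blk=38 s=6: VC-HIT | VC [30]
  [10] addr=0xb8 blk=11 s=3: MISS | VC [30, 27]
  [11] addr=0x13c blk=19 s=3: MISS | VC [30, 27, 11]
  [12] addr=0xbd blk=11 s=3: VC-HIT | VC [30, 27, 19]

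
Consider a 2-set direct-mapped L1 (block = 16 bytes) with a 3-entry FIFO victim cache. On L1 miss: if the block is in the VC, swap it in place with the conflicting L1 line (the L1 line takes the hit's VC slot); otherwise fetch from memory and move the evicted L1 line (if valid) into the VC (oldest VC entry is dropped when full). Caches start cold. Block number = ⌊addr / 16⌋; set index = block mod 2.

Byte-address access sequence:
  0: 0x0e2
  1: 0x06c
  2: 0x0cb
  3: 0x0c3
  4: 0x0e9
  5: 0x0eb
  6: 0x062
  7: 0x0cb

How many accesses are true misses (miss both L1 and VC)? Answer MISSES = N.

MISSES = 3

#0 0xe2→b14/s0 MISS; vc=[]
#1 0x6c→b6/s0 MISS; vc=[14]
#2 0xcb→b12/s0 MISS; vc=[14,6]
#3 0xc3→b12/s0 L1-HIT; vc=[14,6]
#4 0xe9→b14/s0 VC-HIT; vc=[12,6]
#5 0xeb→b14/s0 L1-HIT; vc=[12,6]
#6 0x62→b6/s0 VC-HIT; vc=[12,14]
#7 0xcb→b12/s0 VC-HIT; vc=[6,14]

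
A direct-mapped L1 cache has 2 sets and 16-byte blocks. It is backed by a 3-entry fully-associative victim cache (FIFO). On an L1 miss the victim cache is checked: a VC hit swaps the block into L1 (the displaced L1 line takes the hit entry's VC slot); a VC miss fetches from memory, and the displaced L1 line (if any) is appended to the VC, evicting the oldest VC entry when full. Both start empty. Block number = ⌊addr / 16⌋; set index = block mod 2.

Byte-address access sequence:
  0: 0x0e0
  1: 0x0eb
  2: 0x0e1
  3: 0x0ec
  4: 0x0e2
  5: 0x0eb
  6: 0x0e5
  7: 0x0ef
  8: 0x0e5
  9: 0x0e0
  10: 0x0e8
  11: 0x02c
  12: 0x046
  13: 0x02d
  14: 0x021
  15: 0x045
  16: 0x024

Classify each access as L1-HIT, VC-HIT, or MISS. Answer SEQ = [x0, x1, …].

SEQ = [MISS, L1-HIT, L1-HIT, L1-HIT, L1-HIT, L1-HIT, L1-HIT, L1-HIT, L1-HIT, L1-HIT, L1-HIT, MISS, MISS, VC-HIT, L1-HIT, VC-HIT, VC-HIT]

  [0] addr=0xe0 blk=14 s=0: MISS | VC []
  [1] addr=0xeb blk=14 s=0: L1-HIT | VC []
  [2] addr=0xe1 blk=14 s=0: L1-HIT | VC []
  [3] addr=0xec blk=14 s=0: L1-HIT | VC []
  [4] addr=0xe2 blk=14 s=0: L1-HIT | VC []
  [5] addr=0xeb blk=14 s=0: L1-HIT | VC []
  [6] addr=0xe5 blk=14 s=0: L1-HIT | VC []
  [7] addr=0xef blk=14 s=0: L1-HIT | VC []
  [8] addr=0xe5 blk=14 s=0: L1-HIT | VC []
  [9] addr=0xe0 blk=14 s=0: L1-HIT | VC []
  [10] addr=0xe8 blk=14 s=0: L1-HIT | VC []
  [11] addr=0x2c blk=2 s=0: MISS | VC [14]
  [12] addr=0x46 blk=4 s=0: MISS | VC [14, 2]
  [13] addr=0x2d blk=2 s=0: VC-HIT | VC [14, 4]
  [14] addr=0x21 blk=2 s=0: L1-HIT | VC [14, 4]
  [15] addr=0x45 blk=4 s=0: VC-HIT | VC [14, 2]
  [16] addr=0x24 blk=2 s=0: VC-HIT | VC [14, 4]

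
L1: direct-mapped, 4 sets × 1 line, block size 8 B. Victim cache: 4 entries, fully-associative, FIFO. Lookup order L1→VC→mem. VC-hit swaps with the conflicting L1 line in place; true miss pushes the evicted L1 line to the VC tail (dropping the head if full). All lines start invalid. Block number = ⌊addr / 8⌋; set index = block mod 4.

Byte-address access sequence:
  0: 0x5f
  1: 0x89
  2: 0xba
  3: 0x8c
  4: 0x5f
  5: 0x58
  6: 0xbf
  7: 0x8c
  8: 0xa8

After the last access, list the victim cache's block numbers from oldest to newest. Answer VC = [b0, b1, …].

VC = [11, 17]

  [0] addr=0x5f blk=11 s=3: MISS | VC []
  [1] addr=0x89 blk=17 s=1: MISS | VC []
  [2] addr=0xba blk=23 s=3: MISS | VC [11]
  [3] addr=0x8c blk=17 s=1: L1-HIT | VC [11]
  [4] addr=0x5f blk=11 s=3: VC-HIT | VC [23]
  [5] addr=0x58 blk=11 s=3: L1-HIT | VC [23]
  [6] addr=0xbf blk=23 s=3: VC-HIT | VC [11]
  [7] addr=0x8c blk=17 s=1: L1-HIT | VC [11]
  [8] addr=0xa8 blk=21 s=1: MISS | VC [11, 17]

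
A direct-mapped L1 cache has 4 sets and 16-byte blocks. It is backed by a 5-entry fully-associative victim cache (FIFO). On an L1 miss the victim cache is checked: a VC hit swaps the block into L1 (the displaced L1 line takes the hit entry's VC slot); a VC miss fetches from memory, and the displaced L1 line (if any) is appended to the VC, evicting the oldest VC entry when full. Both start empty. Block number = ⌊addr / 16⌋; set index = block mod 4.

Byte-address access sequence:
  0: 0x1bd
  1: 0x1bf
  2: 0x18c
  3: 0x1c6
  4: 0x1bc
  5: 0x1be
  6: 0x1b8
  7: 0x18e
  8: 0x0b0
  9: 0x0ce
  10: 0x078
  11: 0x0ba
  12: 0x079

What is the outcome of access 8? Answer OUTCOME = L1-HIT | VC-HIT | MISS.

OUTCOME = MISS

  [0] addr=0x1bd blk=27 s=3: MISS | VC []
  [1] addr=0x1bf blk=27 s=3: L1-HIT | VC []
  [2] addr=0x18c blk=24 s=0: MISS | VC []
  [3] addr=0x1c6 blk=28 s=0: MISS | VC [24]
  [4] addr=0x1bc blk=27 s=3: L1-HIT | VC [24]
  [5] addr=0x1be blk=27 s=3: L1-HIT | VC [24]
  [6] addr=0x1b8 blk=27 s=3: L1-HIT | VC [24]
  [7] addr=0x18e blk=24 s=0: VC-HIT | VC [28]
  [8] addr=0xb0 blk=11 s=3: MISS | VC [28, 27]
  [9] addr=0xce blk=12 s=0: MISS | VC [28, 27, 24]
  [10] addr=0x78 blk=7 s=3: MISS | VC [28, 27, 24, 11]
  [11] addr=0xba blk=11 s=3: VC-HIT | VC [28, 27, 24, 7]
  [12] addr=0x79 blk=7 s=3: VC-HIT | VC [28, 27, 24, 11]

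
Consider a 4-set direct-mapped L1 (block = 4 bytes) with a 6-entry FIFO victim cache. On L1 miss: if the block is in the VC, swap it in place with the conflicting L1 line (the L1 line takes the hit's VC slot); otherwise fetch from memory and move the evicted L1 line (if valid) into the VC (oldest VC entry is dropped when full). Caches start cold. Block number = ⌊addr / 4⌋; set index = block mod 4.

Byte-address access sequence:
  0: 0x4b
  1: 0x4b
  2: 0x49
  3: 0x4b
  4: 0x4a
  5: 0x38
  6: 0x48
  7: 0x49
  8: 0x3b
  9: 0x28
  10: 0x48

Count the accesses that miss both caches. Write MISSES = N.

MISSES = 3

  [0] addr=0x4b blk=18 s=2: MISS | VC []
  [1] addr=0x4b blk=18 s=2: L1-HIT | VC []
  [2] addr=0x49 blk=18 s=2: L1-HIT | VC []
  [3] addr=0x4b blk=18 s=2: L1-HIT | VC []
  [4] addr=0x4a blk=18 s=2: L1-HIT | VC []
  [5] addr=0x38 blk=14 s=2: MISS | VC [18]
  [6] addr=0x48 blk=18 s=2: VC-HIT | VC [14]
  [7] addr=0x49 blk=18 s=2: L1-HIT | VC [14]
  [8] addr=0x3b blk=14 s=2: VC-HIT | VC [18]
  [9] addr=0x28 blk=10 s=2: MISS | VC [18, 14]
  [10] addr=0x48 blk=18 s=2: VC-HIT | VC [10, 14]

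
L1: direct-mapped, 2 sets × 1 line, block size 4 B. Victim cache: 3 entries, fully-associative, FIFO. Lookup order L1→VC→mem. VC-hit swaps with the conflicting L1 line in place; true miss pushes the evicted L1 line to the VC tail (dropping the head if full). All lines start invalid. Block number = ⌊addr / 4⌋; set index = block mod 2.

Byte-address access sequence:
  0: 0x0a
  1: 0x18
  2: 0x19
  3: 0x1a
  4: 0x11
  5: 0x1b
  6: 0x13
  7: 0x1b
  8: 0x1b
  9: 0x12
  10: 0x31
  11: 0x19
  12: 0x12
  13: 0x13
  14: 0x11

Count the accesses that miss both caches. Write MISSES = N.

#0 0xa→b2/s0 MISS; vc=[]
#1 0x18→b6/s0 MISS; vc=[2]
#2 0x19→b6/s0 L1-HIT; vc=[2]
#3 0x1a→b6/s0 L1-HIT; vc=[2]
#4 0x11→b4/s0 MISS; vc=[2,6]
#5 0x1b→b6/s0 VC-HIT; vc=[2,4]
#6 0x13→b4/s0 VC-HIT; vc=[2,6]
#7 0x1b→b6/s0 VC-HIT; vc=[2,4]
#8 0x1b→b6/s0 L1-HIT; vc=[2,4]
#9 0x12→b4/s0 VC-HIT; vc=[2,6]
#10 0x31→b12/s0 MISS; vc=[2,6,4]
#11 0x19→b6/s0 VC-HIT; vc=[2,12,4]
#12 0x12→b4/s0 VC-HIT; vc=[2,12,6]
#13 0x13→b4/s0 L1-HIT; vc=[2,12,6]
#14 0x11→b4/s0 L1-HIT; vc=[2,12,6]

MISSES = 4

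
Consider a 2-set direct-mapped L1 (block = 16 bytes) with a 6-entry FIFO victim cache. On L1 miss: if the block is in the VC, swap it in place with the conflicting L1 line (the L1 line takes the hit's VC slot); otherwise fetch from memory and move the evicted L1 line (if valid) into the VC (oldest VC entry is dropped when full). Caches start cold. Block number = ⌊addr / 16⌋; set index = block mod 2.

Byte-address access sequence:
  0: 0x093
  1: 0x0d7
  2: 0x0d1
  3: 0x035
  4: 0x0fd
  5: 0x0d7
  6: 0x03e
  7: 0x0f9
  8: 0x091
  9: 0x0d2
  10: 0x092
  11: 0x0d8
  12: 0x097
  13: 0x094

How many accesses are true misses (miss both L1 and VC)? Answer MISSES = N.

MISSES = 4

#0 0x93→b9/s1 MISS; vc=[]
#1 0xd7→b13/s1 MISS; vc=[9]
#2 0xd1→b13/s1 L1-HIT; vc=[9]
#3 0x35→b3/s1 MISS; vc=[9,13]
#4 0xfd→b15/s1 MISS; vc=[9,13,3]
#5 0xd7→b13/s1 VC-HIT; vc=[9,15,3]
#6 0x3e→b3/s1 VC-HIT; vc=[9,15,13]
#7 0xf9→b15/s1 VC-HIT; vc=[9,3,13]
#8 0x91→b9/s1 VC-HIT; vc=[15,3,13]
#9 0xd2→b13/s1 VC-HIT; vc=[15,3,9]
#10 0x92→b9/s1 VC-HIT; vc=[15,3,13]
#11 0xd8→b13/s1 VC-HIT; vc=[15,3,9]
#12 0x97→b9/s1 VC-HIT; vc=[15,3,13]
#13 0x94→b9/s1 L1-HIT; vc=[15,3,13]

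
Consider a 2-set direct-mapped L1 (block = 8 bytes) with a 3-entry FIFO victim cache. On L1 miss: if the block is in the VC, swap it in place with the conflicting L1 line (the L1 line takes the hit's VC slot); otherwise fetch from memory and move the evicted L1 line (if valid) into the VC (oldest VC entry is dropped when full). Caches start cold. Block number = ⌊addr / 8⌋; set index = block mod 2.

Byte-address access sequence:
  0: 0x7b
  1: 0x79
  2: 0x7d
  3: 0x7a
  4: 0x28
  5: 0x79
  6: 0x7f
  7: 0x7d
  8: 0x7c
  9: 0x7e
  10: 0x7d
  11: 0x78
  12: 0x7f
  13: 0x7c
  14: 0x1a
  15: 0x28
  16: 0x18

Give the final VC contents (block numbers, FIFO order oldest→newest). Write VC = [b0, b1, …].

0: 0x7b (blk 15, set 1) → MISS  vc=[]
1: 0x79 (blk 15, set 1) → L1-HIT  vc=[]
2: 0x7d (blk 15, set 1) → L1-HIT  vc=[]
3: 0x7a (blk 15, set 1) → L1-HIT  vc=[]
4: 0x28 (blk 5, set 1) → MISS  vc=[15]
5: 0x79 (blk 15, set 1) → VC-HIT  vc=[5]
6: 0x7f (blk 15, set 1) → L1-HIT  vc=[5]
7: 0x7d (blk 15, set 1) → L1-HIT  vc=[5]
8: 0x7c (blk 15, set 1) → L1-HIT  vc=[5]
9: 0x7e (blk 15, set 1) → L1-HIT  vc=[5]
10: 0x7d (blk 15, set 1) → L1-HIT  vc=[5]
11: 0x78 (blk 15, set 1) → L1-HIT  vc=[5]
12: 0x7f (blk 15, set 1) → L1-HIT  vc=[5]
13: 0x7c (blk 15, set 1) → L1-HIT  vc=[5]
14: 0x1a (blk 3, set 1) → MISS  vc=[5, 15]
15: 0x28 (blk 5, set 1) → VC-HIT  vc=[3, 15]
16: 0x18 (blk 3, set 1) → VC-HIT  vc=[5, 15]

VC = [5, 15]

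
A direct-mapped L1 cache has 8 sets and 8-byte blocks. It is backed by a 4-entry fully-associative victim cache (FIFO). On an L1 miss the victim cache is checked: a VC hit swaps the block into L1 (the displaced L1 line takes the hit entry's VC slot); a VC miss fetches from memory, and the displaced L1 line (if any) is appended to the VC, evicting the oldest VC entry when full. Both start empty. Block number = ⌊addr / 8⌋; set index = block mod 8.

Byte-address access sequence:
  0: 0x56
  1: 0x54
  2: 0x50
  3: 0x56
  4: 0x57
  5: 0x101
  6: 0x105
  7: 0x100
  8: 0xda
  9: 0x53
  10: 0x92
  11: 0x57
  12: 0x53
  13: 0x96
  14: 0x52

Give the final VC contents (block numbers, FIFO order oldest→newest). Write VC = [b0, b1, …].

  [0] addr=0x56 blk=10 s=2: MISS | VC []
  [1] addr=0x54 blk=10 s=2: L1-HIT | VC []
  [2] addr=0x50 blk=10 s=2: L1-HIT | VC []
  [3] addr=0x56 blk=10 s=2: L1-HIT | VC []
  [4] addr=0x57 blk=10 s=2: L1-HIT | VC []
  [5] addr=0x101 blk=32 s=0: MISS | VC []
  [6] addr=0x105 blk=32 s=0: L1-HIT | VC []
  [7] addr=0x100 blk=32 s=0: L1-HIT | VC []
  [8] addr=0xda blk=27 s=3: MISS | VC []
  [9] addr=0x53 blk=10 s=2: L1-HIT | VC []
  [10] addr=0x92 blk=18 s=2: MISS | VC [10]
  [11] addr=0x57 blk=10 s=2: VC-HIT | VC [18]
  [12] addr=0x53 blk=10 s=2: L1-HIT | VC [18]
  [13] addr=0x96 blk=18 s=2: VC-HIT | VC [10]
  [14] addr=0x52 blk=10 s=2: VC-HIT | VC [18]

VC = [18]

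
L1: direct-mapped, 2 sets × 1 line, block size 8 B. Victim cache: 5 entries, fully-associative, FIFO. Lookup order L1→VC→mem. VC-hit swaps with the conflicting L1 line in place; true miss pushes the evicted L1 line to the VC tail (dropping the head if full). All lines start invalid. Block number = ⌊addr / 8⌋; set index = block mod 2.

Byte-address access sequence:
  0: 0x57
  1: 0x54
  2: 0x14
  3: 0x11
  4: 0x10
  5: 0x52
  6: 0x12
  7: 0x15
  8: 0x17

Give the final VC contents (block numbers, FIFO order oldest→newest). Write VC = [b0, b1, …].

VC = [10]

#0 0x57→b10/s0 MISS; vc=[]
#1 0x54→b10/s0 L1-HIT; vc=[]
#2 0x14→b2/s0 MISS; vc=[10]
#3 0x11→b2/s0 L1-HIT; vc=[10]
#4 0x10→b2/s0 L1-HIT; vc=[10]
#5 0x52→b10/s0 VC-HIT; vc=[2]
#6 0x12→b2/s0 VC-HIT; vc=[10]
#7 0x15→b2/s0 L1-HIT; vc=[10]
#8 0x17→b2/s0 L1-HIT; vc=[10]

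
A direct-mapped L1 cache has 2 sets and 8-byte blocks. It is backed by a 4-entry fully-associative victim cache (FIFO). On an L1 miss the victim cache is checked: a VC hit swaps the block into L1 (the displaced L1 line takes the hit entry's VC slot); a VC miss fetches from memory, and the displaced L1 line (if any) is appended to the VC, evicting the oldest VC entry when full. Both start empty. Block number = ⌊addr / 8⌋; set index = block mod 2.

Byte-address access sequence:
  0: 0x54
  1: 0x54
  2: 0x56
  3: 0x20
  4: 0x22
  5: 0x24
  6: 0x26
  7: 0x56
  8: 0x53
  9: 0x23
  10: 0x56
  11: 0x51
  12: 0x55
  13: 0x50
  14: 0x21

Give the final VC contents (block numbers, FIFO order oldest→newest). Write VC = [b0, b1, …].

  [0] addr=0x54 blk=10 s=0: MISS | VC []
  [1] addr=0x54 blk=10 s=0: L1-HIT | VC []
  [2] addr=0x56 blk=10 s=0: L1-HIT | VC []
  [3] addr=0x20 blk=4 s=0: MISS | VC [10]
  [4] addr=0x22 blk=4 s=0: L1-HIT | VC [10]
  [5] addr=0x24 blk=4 s=0: L1-HIT | VC [10]
  [6] addr=0x26 blk=4 s=0: L1-HIT | VC [10]
  [7] addr=0x56 blk=10 s=0: VC-HIT | VC [4]
  [8] addr=0x53 blk=10 s=0: L1-HIT | VC [4]
  [9] addr=0x23 blk=4 s=0: VC-HIT | VC [10]
  [10] addr=0x56 blk=10 s=0: VC-HIT | VC [4]
  [11] addr=0x51 blk=10 s=0: L1-HIT | VC [4]
  [12] addr=0x55 blk=10 s=0: L1-HIT | VC [4]
  [13] addr=0x50 blk=10 s=0: L1-HIT | VC [4]
  [14] addr=0x21 blk=4 s=0: VC-HIT | VC [10]

VC = [10]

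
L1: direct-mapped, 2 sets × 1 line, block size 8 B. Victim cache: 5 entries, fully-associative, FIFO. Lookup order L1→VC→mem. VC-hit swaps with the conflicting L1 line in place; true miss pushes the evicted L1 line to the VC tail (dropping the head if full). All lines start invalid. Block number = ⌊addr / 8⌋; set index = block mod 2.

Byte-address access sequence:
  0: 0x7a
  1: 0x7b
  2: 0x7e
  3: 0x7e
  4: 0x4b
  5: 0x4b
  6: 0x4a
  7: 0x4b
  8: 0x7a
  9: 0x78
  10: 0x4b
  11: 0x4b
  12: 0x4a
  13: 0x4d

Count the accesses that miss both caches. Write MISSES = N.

MISSES = 2

0: 0x7a (blk 15, set 1) → MISS  vc=[]
1: 0x7b (blk 15, set 1) → L1-HIT  vc=[]
2: 0x7e (blk 15, set 1) → L1-HIT  vc=[]
3: 0x7e (blk 15, set 1) → L1-HIT  vc=[]
4: 0x4b (blk 9, set 1) → MISS  vc=[15]
5: 0x4b (blk 9, set 1) → L1-HIT  vc=[15]
6: 0x4a (blk 9, set 1) → L1-HIT  vc=[15]
7: 0x4b (blk 9, set 1) → L1-HIT  vc=[15]
8: 0x7a (blk 15, set 1) → VC-HIT  vc=[9]
9: 0x78 (blk 15, set 1) → L1-HIT  vc=[9]
10: 0x4b (blk 9, set 1) → VC-HIT  vc=[15]
11: 0x4b (blk 9, set 1) → L1-HIT  vc=[15]
12: 0x4a (blk 9, set 1) → L1-HIT  vc=[15]
13: 0x4d (blk 9, set 1) → L1-HIT  vc=[15]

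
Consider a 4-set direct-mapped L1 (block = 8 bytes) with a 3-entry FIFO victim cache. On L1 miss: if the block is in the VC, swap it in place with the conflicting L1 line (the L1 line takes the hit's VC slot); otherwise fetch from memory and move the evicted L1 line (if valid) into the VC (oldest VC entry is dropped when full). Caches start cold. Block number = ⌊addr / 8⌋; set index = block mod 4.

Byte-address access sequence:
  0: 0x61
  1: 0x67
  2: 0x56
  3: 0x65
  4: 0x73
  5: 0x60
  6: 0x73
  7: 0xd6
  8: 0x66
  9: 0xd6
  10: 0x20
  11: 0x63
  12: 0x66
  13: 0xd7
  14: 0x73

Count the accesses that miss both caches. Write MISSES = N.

#0 0x61→b12/s0 MISS; vc=[]
#1 0x67→b12/s0 L1-HIT; vc=[]
#2 0x56→b10/s2 MISS; vc=[]
#3 0x65→b12/s0 L1-HIT; vc=[]
#4 0x73→b14/s2 MISS; vc=[10]
#5 0x60→b12/s0 L1-HIT; vc=[10]
#6 0x73→b14/s2 L1-HIT; vc=[10]
#7 0xd6→b26/s2 MISS; vc=[10,14]
#8 0x66→b12/s0 L1-HIT; vc=[10,14]
#9 0xd6→b26/s2 L1-HIT; vc=[10,14]
#10 0x20→b4/s0 MISS; vc=[10,14,12]
#11 0x63→b12/s0 VC-HIT; vc=[10,14,4]
#12 0x66→b12/s0 L1-HIT; vc=[10,14,4]
#13 0xd7→b26/s2 L1-HIT; vc=[10,14,4]
#14 0x73→b14/s2 VC-HIT; vc=[10,26,4]

MISSES = 5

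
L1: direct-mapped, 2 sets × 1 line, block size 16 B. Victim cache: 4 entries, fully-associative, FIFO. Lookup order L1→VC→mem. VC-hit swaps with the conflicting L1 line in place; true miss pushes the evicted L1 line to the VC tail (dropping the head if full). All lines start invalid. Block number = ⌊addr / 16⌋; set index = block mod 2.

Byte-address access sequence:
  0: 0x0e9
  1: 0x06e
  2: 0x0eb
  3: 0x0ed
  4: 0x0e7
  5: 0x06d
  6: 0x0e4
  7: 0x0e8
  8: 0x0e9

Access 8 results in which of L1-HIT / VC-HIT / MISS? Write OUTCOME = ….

#0 0xe9→b14/s0 MISS; vc=[]
#1 0x6e→b6/s0 MISS; vc=[14]
#2 0xeb→b14/s0 VC-HIT; vc=[6]
#3 0xed→b14/s0 L1-HIT; vc=[6]
#4 0xe7→b14/s0 L1-HIT; vc=[6]
#5 0x6d→b6/s0 VC-HIT; vc=[14]
#6 0xe4→b14/s0 VC-HIT; vc=[6]
#7 0xe8→b14/s0 L1-HIT; vc=[6]
#8 0xe9→b14/s0 L1-HIT; vc=[6]

OUTCOME = L1-HIT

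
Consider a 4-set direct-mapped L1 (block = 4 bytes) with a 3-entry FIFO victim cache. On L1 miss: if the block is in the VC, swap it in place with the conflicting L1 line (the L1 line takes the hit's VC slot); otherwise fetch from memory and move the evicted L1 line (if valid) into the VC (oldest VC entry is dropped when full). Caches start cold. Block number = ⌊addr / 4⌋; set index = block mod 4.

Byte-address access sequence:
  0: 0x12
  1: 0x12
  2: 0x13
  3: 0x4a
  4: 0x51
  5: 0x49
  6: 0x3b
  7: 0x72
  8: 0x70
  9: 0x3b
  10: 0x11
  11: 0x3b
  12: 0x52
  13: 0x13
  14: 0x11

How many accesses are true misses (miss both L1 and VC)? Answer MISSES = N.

MISSES = 5

  [0] addr=0x12 blk=4 s=0: MISS | VC []
  [1] addr=0x12 blk=4 s=0: L1-HIT | VC []
  [2] addr=0x13 blk=4 s=0: L1-HIT | VC []
  [3] addr=0x4a blk=18 s=2: MISS | VC []
  [4] addr=0x51 blk=20 s=0: MISS | VC [4]
  [5] addr=0x49 blk=18 s=2: L1-HIT | VC [4]
  [6] addr=0x3b blk=14 s=2: MISS | VC [4, 18]
  [7] addr=0x72 blk=28 s=0: MISS | VC [4, 18, 20]
  [8] addr=0x70 blk=28 s=0: L1-HIT | VC [4, 18, 20]
  [9] addr=0x3b blk=14 s=2: L1-HIT | VC [4, 18, 20]
  [10] addr=0x11 blk=4 s=0: VC-HIT | VC [28, 18, 20]
  [11] addr=0x3b blk=14 s=2: L1-HIT | VC [28, 18, 20]
  [12] addr=0x52 blk=20 s=0: VC-HIT | VC [28, 18, 4]
  [13] addr=0x13 blk=4 s=0: VC-HIT | VC [28, 18, 20]
  [14] addr=0x11 blk=4 s=0: L1-HIT | VC [28, 18, 20]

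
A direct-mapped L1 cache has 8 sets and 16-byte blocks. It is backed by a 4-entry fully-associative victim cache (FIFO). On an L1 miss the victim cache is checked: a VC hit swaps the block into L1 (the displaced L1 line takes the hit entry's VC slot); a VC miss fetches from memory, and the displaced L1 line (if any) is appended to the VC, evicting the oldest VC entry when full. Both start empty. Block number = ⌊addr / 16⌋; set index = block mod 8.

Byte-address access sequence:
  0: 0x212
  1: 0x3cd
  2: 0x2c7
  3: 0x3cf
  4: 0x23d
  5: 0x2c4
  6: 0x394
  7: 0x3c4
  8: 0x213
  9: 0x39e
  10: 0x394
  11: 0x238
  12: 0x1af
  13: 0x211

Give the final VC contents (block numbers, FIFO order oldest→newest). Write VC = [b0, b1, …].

VC = [44, 57]

  [0] addr=0x212 blk=33 s=1: MISS | VC []
  [1] addr=0x3cd blk=60 s=4: MISS | VC []
  [2] addr=0x2c7 blk=44 s=4: MISS | VC [60]
  [3] addr=0x3cf blk=60 s=4: VC-HIT | VC [44]
  [4] addr=0x23d blk=35 s=3: MISS | VC [44]
  [5] addr=0x2c4 blk=44 s=4: VC-HIT | VC [60]
  [6] addr=0x394 blk=57 s=1: MISS | VC [60, 33]
  [7] addr=0x3c4 blk=60 s=4: VC-HIT | VC [44, 33]
  [8] addr=0x213 blk=33 s=1: VC-HIT | VC [44, 57]
  [9] addr=0x39e blk=57 s=1: VC-HIT | VC [44, 33]
  [10] addr=0x394 blk=57 s=1: L1-HIT | VC [44, 33]
  [11] addr=0x238 blk=35 s=3: L1-HIT | VC [44, 33]
  [12] addr=0x1af blk=26 s=2: MISS | VC [44, 33]
  [13] addr=0x211 blk=33 s=1: VC-HIT | VC [44, 57]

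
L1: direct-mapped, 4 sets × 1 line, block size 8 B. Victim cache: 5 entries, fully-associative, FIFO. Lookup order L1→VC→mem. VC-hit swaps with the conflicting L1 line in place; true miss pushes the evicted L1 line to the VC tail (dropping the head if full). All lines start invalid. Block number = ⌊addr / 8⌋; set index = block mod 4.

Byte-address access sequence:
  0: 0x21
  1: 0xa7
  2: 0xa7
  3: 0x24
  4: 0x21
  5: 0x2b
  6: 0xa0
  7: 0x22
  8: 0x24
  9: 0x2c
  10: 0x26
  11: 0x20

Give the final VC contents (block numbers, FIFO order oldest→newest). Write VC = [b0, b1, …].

VC = [20]

  [0] addr=0x21 blk=4 s=0: MISS | VC []
  [1] addr=0xa7 blk=20 s=0: MISS | VC [4]
  [2] addr=0xa7 blk=20 s=0: L1-HIT | VC [4]
  [3] addr=0x24 blk=4 s=0: VC-HIT | VC [20]
  [4] addr=0x21 blk=4 s=0: L1-HIT | VC [20]
  [5] addr=0x2b blk=5 s=1: MISS | VC [20]
  [6] addr=0xa0 blk=20 s=0: VC-HIT | VC [4]
  [7] addr=0x22 blk=4 s=0: VC-HIT | VC [20]
  [8] addr=0x24 blk=4 s=0: L1-HIT | VC [20]
  [9] addr=0x2c blk=5 s=1: L1-HIT | VC [20]
  [10] addr=0x26 blk=4 s=0: L1-HIT | VC [20]
  [11] addr=0x20 blk=4 s=0: L1-HIT | VC [20]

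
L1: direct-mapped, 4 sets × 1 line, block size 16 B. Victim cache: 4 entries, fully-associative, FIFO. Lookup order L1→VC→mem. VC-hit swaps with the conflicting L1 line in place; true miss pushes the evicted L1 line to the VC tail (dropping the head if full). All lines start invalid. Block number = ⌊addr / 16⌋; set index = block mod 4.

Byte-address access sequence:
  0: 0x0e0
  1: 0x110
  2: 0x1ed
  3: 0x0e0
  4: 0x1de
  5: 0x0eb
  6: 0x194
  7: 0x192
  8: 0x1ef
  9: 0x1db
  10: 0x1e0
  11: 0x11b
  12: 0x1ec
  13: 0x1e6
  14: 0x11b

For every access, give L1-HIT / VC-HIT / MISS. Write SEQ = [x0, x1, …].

0: 0xe0 (blk 14, set 2) → MISS  vc=[]
1: 0x110 (blk 17, set 1) → MISS  vc=[]
2: 0x1ed (blk 30, set 2) → MISS  vc=[14]
3: 0xe0 (blk 14, set 2) → VC-HIT  vc=[30]
4: 0x1de (blk 29, set 1) → MISS  vc=[30, 17]
5: 0xeb (blk 14, set 2) → L1-HIT  vc=[30, 17]
6: 0x194 (blk 25, set 1) → MISS  vc=[30, 17, 29]
7: 0x192 (blk 25, set 1) → L1-HIT  vc=[30, 17, 29]
8: 0x1ef (blk 30, set 2) → VC-HIT  vc=[14, 17, 29]
9: 0x1db (blk 29, set 1) → VC-HIT  vc=[14, 17, 25]
10: 0x1e0 (blk 30, set 2) → L1-HIT  vc=[14, 17, 25]
11: 0x11b (blk 17, set 1) → VC-HIT  vc=[14, 29, 25]
12: 0x1ec (blk 30, set 2) → L1-HIT  vc=[14, 29, 25]
13: 0x1e6 (blk 30, set 2) → L1-HIT  vc=[14, 29, 25]
14: 0x11b (blk 17, set 1) → L1-HIT  vc=[14, 29, 25]

SEQ = [MISS, MISS, MISS, VC-HIT, MISS, L1-HIT, MISS, L1-HIT, VC-HIT, VC-HIT, L1-HIT, VC-HIT, L1-HIT, L1-HIT, L1-HIT]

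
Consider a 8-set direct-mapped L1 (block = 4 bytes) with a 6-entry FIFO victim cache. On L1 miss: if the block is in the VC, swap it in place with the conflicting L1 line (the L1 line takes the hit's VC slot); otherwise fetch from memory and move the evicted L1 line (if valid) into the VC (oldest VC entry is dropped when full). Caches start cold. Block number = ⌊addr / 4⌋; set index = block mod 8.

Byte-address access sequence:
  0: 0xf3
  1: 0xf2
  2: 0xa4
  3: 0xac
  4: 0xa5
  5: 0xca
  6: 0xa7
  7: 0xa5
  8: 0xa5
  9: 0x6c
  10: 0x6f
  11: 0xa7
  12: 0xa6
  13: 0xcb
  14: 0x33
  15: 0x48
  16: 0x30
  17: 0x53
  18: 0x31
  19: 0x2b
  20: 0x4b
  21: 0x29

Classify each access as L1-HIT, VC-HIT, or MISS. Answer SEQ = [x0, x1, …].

SEQ = [MISS, L1-HIT, MISS, MISS, L1-HIT, MISS, L1-HIT, L1-HIT, L1-HIT, MISS, L1-HIT, L1-HIT, L1-HIT, L1-HIT, MISS, MISS, L1-HIT, MISS, VC-HIT, MISS, VC-HIT, VC-HIT]

  [0] addr=0xf3 blk=60 s=4: MISS | VC []
  [1] addr=0xf2 blk=60 s=4: L1-HIT | VC []
  [2] addr=0xa4 blk=41 s=1: MISS | VC []
  [3] addr=0xac blk=43 s=3: MISS | VC []
  [4] addr=0xa5 blk=41 s=1: L1-HIT | VC []
  [5] addr=0xca blk=50 s=2: MISS | VC []
  [6] addr=0xa7 blk=41 s=1: L1-HIT | VC []
  [7] addr=0xa5 blk=41 s=1: L1-HIT | VC []
  [8] addr=0xa5 blk=41 s=1: L1-HIT | VC []
  [9] addr=0x6c blk=27 s=3: MISS | VC [43]
  [10] addr=0x6f blk=27 s=3: L1-HIT | VC [43]
  [11] addr=0xa7 blk=41 s=1: L1-HIT | VC [43]
  [12] addr=0xa6 blk=41 s=1: L1-HIT | VC [43]
  [13] addr=0xcb blk=50 s=2: L1-HIT | VC [43]
  [14] addr=0x33 blk=12 s=4: MISS | VC [43, 60]
  [15] addr=0x48 blk=18 s=2: MISS | VC [43, 60, 50]
  [16] addr=0x30 blk=12 s=4: L1-HIT | VC [43, 60, 50]
  [17] addr=0x53 blk=20 s=4: MISS | VC [43, 60, 50, 12]
  [18] addr=0x31 blk=12 s=4: VC-HIT | VC [43, 60, 50, 20]
  [19] addr=0x2b blk=10 s=2: MISS | VC [43, 60, 50, 20, 18]
  [20] addr=0x4b blk=18 s=2: VC-HIT | VC [43, 60, 50, 20, 10]
  [21] addr=0x29 blk=10 s=2: VC-HIT | VC [43, 60, 50, 20, 18]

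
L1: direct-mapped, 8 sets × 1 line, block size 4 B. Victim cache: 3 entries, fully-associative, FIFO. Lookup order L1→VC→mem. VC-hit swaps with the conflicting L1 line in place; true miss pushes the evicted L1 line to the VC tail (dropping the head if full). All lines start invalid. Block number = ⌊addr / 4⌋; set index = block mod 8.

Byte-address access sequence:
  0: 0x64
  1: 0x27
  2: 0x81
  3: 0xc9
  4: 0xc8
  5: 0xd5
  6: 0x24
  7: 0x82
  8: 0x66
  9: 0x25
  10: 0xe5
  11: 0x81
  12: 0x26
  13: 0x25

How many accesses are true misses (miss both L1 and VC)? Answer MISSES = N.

#0 0x64→b25/s1 MISS; vc=[]
#1 0x27→b9/s1 MISS; vc=[25]
#2 0x81→b32/s0 MISS; vc=[25]
#3 0xc9→b50/s2 MISS; vc=[25]
#4 0xc8→b50/s2 L1-HIT; vc=[25]
#5 0xd5→b53/s5 MISS; vc=[25]
#6 0x24→b9/s1 L1-HIT; vc=[25]
#7 0x82→b32/s0 L1-HIT; vc=[25]
#8 0x66→b25/s1 VC-HIT; vc=[9]
#9 0x25→b9/s1 VC-HIT; vc=[25]
#10 0xe5→b57/s1 MISS; vc=[25,9]
#11 0x81→b32/s0 L1-HIT; vc=[25,9]
#12 0x26→b9/s1 VC-HIT; vc=[25,57]
#13 0x25→b9/s1 L1-HIT; vc=[25,57]

MISSES = 6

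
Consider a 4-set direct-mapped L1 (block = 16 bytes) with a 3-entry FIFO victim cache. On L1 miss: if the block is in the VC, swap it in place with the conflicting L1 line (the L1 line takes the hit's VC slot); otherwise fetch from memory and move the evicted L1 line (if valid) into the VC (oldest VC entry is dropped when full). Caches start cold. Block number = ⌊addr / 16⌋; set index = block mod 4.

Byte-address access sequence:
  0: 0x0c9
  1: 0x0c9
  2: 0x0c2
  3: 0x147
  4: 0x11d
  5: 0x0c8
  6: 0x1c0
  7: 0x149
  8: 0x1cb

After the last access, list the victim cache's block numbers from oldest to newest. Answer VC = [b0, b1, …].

VC = [20, 12]

0: 0xc9 (blk 12, set 0) → MISS  vc=[]
1: 0xc9 (blk 12, set 0) → L1-HIT  vc=[]
2: 0xc2 (blk 12, set 0) → L1-HIT  vc=[]
3: 0x147 (blk 20, set 0) → MISS  vc=[12]
4: 0x11d (blk 17, set 1) → MISS  vc=[12]
5: 0xc8 (blk 12, set 0) → VC-HIT  vc=[20]
6: 0x1c0 (blk 28, set 0) → MISS  vc=[20, 12]
7: 0x149 (blk 20, set 0) → VC-HIT  vc=[28, 12]
8: 0x1cb (blk 28, set 0) → VC-HIT  vc=[20, 12]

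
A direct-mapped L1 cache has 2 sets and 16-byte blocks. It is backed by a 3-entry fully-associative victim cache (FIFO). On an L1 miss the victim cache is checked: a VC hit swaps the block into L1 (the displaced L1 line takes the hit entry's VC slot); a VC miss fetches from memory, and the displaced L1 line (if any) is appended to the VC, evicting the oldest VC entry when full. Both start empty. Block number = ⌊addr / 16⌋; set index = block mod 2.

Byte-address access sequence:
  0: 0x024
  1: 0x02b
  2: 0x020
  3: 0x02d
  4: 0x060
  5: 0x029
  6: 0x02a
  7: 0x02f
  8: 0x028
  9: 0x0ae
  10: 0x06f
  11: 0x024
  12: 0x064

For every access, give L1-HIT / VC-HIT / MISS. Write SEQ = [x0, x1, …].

0: 0x24 (blk 2, set 0) → MISS  vc=[]
1: 0x2b (blk 2, set 0) → L1-HIT  vc=[]
2: 0x20 (blk 2, set 0) → L1-HIT  vc=[]
3: 0x2d (blk 2, set 0) → L1-HIT  vc=[]
4: 0x60 (blk 6, set 0) → MISS  vc=[2]
5: 0x29 (blk 2, set 0) → VC-HIT  vc=[6]
6: 0x2a (blk 2, set 0) → L1-HIT  vc=[6]
7: 0x2f (blk 2, set 0) → L1-HIT  vc=[6]
8: 0x28 (blk 2, set 0) → L1-HIT  vc=[6]
9: 0xae (blk 10, set 0) → MISS  vc=[6, 2]
10: 0x6f (blk 6, set 0) → VC-HIT  vc=[10, 2]
11: 0x24 (blk 2, set 0) → VC-HIT  vc=[10, 6]
12: 0x64 (blk 6, set 0) → VC-HIT  vc=[10, 2]

SEQ = [MISS, L1-HIT, L1-HIT, L1-HIT, MISS, VC-HIT, L1-HIT, L1-HIT, L1-HIT, MISS, VC-HIT, VC-HIT, VC-HIT]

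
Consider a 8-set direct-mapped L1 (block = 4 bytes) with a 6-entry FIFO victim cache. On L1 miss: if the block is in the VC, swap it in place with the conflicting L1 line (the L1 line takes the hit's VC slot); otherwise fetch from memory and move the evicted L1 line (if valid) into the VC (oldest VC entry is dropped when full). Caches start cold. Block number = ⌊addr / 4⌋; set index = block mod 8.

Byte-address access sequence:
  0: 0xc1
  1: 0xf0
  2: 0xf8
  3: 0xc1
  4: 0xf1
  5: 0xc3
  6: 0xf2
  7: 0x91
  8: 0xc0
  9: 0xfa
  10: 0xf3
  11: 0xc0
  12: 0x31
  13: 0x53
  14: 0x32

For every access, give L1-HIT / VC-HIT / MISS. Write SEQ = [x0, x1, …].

SEQ = [MISS, MISS, MISS, L1-HIT, L1-HIT, L1-HIT, L1-HIT, MISS, L1-HIT, L1-HIT, VC-HIT, L1-HIT, MISS, MISS, VC-HIT]

0: 0xc1 (blk 48, set 0) → MISS  vc=[]
1: 0xf0 (blk 60, set 4) → MISS  vc=[]
2: 0xf8 (blk 62, set 6) → MISS  vc=[]
3: 0xc1 (blk 48, set 0) → L1-HIT  vc=[]
4: 0xf1 (blk 60, set 4) → L1-HIT  vc=[]
5: 0xc3 (blk 48, set 0) → L1-HIT  vc=[]
6: 0xf2 (blk 60, set 4) → L1-HIT  vc=[]
7: 0x91 (blk 36, set 4) → MISS  vc=[60]
8: 0xc0 (blk 48, set 0) → L1-HIT  vc=[60]
9: 0xfa (blk 62, set 6) → L1-HIT  vc=[60]
10: 0xf3 (blk 60, set 4) → VC-HIT  vc=[36]
11: 0xc0 (blk 48, set 0) → L1-HIT  vc=[36]
12: 0x31 (blk 12, set 4) → MISS  vc=[36, 60]
13: 0x53 (blk 20, set 4) → MISS  vc=[36, 60, 12]
14: 0x32 (blk 12, set 4) → VC-HIT  vc=[36, 60, 20]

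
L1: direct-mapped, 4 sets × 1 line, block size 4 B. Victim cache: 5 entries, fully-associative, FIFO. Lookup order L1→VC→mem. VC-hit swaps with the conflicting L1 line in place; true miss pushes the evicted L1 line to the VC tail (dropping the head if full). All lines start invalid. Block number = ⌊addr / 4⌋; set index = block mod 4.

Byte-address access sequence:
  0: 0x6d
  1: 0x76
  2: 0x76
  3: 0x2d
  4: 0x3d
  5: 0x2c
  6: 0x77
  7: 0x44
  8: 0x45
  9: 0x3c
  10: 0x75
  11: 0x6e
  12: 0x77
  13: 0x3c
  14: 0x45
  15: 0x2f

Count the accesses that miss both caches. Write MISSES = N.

MISSES = 5

  [0] addr=0x6d blk=27 s=3: MISS | VC []
  [1] addr=0x76 blk=29 s=1: MISS | VC []
  [2] addr=0x76 blk=29 s=1: L1-HIT | VC []
  [3] addr=0x2d blk=11 s=3: MISS | VC [27]
  [4] addr=0x3d blk=15 s=3: MISS | VC [27, 11]
  [5] addr=0x2c blk=11 s=3: VC-HIT | VC [27, 15]
  [6] addr=0x77 blk=29 s=1: L1-HIT | VC [27, 15]
  [7] addr=0x44 blk=17 s=1: MISS | VC [27, 15, 29]
  [8] addr=0x45 blk=17 s=1: L1-HIT | VC [27, 15, 29]
  [9] addr=0x3c blk=15 s=3: VC-HIT | VC [27, 11, 29]
  [10] addr=0x75 blk=29 s=1: VC-HIT | VC [27, 11, 17]
  [11] addr=0x6e blk=27 s=3: VC-HIT | VC [15, 11, 17]
  [12] addr=0x77 blk=29 s=1: L1-HIT | VC [15, 11, 17]
  [13] addr=0x3c blk=15 s=3: VC-HIT | VC [27, 11, 17]
  [14] addr=0x45 blk=17 s=1: VC-HIT | VC [27, 11, 29]
  [15] addr=0x2f blk=11 s=3: VC-HIT | VC [27, 15, 29]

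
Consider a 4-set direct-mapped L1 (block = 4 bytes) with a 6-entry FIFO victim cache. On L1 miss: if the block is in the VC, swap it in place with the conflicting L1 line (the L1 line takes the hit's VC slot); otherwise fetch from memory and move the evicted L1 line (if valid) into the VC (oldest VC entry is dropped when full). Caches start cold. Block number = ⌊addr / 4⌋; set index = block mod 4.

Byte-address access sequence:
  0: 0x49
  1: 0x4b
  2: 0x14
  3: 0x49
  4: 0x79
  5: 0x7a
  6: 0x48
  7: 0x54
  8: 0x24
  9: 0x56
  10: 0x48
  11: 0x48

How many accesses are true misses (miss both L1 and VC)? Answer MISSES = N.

MISSES = 5

0: 0x49 (blk 18, set 2) → MISS  vc=[]
1: 0x4b (blk 18, set 2) → L1-HIT  vc=[]
2: 0x14 (blk 5, set 1) → MISS  vc=[]
3: 0x49 (blk 18, set 2) → L1-HIT  vc=[]
4: 0x79 (blk 30, set 2) → MISS  vc=[18]
5: 0x7a (blk 30, set 2) → L1-HIT  vc=[18]
6: 0x48 (blk 18, set 2) → VC-HIT  vc=[30]
7: 0x54 (blk 21, set 1) → MISS  vc=[30, 5]
8: 0x24 (blk 9, set 1) → MISS  vc=[30, 5, 21]
9: 0x56 (blk 21, set 1) → VC-HIT  vc=[30, 5, 9]
10: 0x48 (blk 18, set 2) → L1-HIT  vc=[30, 5, 9]
11: 0x48 (blk 18, set 2) → L1-HIT  vc=[30, 5, 9]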